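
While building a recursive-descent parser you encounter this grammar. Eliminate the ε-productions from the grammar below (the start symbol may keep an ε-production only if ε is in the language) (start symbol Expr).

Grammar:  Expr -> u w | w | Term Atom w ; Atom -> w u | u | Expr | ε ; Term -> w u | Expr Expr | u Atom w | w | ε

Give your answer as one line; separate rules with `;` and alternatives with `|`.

Expr -> u w | w | Term Atom w | Term w | Atom w; Atom -> w u | u | Expr; Term -> w u | Expr Expr | u Atom w | u w | w

The nullable symbols are {Atom, Term}.
ε ∉ L(G), so no ε-production is kept.
Add the nullable-subset variants: Expr → Term Atom w gives Term Atom w | Term w | Atom w. Term → u Atom w gives u Atom w | u w.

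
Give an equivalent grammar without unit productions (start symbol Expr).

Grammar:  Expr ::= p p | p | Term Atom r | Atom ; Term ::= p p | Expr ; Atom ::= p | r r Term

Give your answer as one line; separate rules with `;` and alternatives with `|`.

Expr ::= p | r r Term | p p | Term Atom r; Term ::= p p | p | r r Term | Term Atom r; Atom ::= p | r r Term

Unit pairs: Expr ⇒* {Atom}; Term ⇒* {Atom, Expr}.
For every A with A ⇒* B via unit rules, add B's non-unit alternatives to A; then delete every rule of the form X → Y.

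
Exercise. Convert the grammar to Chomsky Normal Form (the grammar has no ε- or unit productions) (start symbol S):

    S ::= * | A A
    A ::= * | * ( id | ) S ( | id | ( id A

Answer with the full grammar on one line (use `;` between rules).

S ::= * | A A; A ::= * | X1 Y1 | X4 Y2 | id | X2 Y3; X1 ::= *; X2 ::= (; X3 ::= id; X4 ::= ); Y1 ::= X2 X3; Y2 ::= S X2; Y3 ::= X3 A

Introduce a nonterminal for each terminal appearing in a rule of length ≥ 2: X1 → *, X2 → (, X3 → id, X4 → ).
Binarize each right-hand side of length ≥ 3 by chaining fresh nonterminals (Y1, Y2, …): affected rules were A → X1 X2 X3; A → X4 S X2; A → X2 X3 A.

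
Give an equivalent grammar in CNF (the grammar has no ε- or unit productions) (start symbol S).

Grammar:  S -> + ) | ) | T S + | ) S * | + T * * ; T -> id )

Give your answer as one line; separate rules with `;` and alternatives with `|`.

S -> X1 X2 | ) | T Y1 | X2 Y2 | X1 Y3; T -> X4 X2; X1 -> +; X2 -> ); X3 -> *; X4 -> id; Y1 -> S X1; Y2 -> S X3; Y3 -> T Y4; Y4 -> X3 X3

Introduce a nonterminal for each terminal appearing in a rule of length ≥ 2: X1 → +, X2 → ), X3 → *, X4 → id.
Binarize each right-hand side of length ≥ 3 by chaining fresh nonterminals (Y1, Y2, …): affected rules were S → T S X1; S → X2 S X3; S → X1 T X3 X3.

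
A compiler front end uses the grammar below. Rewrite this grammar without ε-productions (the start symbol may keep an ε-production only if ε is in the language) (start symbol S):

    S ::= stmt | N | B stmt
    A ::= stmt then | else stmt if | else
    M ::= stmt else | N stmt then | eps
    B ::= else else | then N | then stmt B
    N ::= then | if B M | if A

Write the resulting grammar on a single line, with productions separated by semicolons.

Nullable nonterminals: {M}.
ε ∉ L(G), so no ε-production is kept.
For each production, add variants omitting each subset of nullable occurrences: N → if B M gives if B M | if B.

S ::= stmt | N | B stmt; A ::= stmt then | else stmt if | else; M ::= stmt else | N stmt then; B ::= else else | then N | then stmt B; N ::= then | if B M | if B | if A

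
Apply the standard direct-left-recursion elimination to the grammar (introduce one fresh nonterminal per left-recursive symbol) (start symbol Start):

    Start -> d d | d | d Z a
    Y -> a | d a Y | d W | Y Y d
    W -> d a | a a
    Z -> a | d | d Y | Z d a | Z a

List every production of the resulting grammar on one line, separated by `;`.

Start -> d d | d | d Z a; Y -> a Y1 | d a Y Y1 | d W Y1; W -> d a | a a; Z -> a Z1 | d Z1 | d Y Z1; Y1 -> Y d Y1 | ε; Z1 -> d a Z1 | a Z1 | ε

Left recursion appears on Y, Z.
For Y: α = {Y d}, β = {a, d a Y, d W}. Rewrite as Y → β Y1 and Y1 → α Y1 | ε.
For Z: α = {d a, a}, β = {a, d, d Y}. Rewrite as Z → β Z1 and Z1 → α Z1 | ε.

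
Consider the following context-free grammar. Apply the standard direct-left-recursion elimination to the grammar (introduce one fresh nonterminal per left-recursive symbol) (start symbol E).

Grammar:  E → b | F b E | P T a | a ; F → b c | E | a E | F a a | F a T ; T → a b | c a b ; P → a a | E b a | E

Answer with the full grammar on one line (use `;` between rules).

E → b | F b E | P T a | a; F → b c F' | E F' | a E F'; T → a b | c a b; P → a a | E b a | E; F' → a a F' | a T F' | ε

F is directly left-recursive.
For F: α = {a a, a T}, β = {b c, E, a E}. Rewrite as F → β F' and F' → α F' | ε.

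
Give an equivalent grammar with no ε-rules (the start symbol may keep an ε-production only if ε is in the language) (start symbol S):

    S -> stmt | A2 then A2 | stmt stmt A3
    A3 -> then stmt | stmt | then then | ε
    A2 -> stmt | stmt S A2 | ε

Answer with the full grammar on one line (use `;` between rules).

The nullable symbols are {A2, A3}.
ε ∉ L(G), so no ε-production is kept.
For each production, add variants omitting each subset of nullable occurrences: S → A2 then A2 gives A2 then A2 | A2 then | then A2 | then. S → stmt stmt A3 gives stmt stmt A3 | stmt stmt. A2 → stmt S A2 gives stmt S A2 | stmt S.

S -> stmt | A2 then A2 | A2 then | then A2 | then | stmt stmt A3 | stmt stmt; A3 -> then stmt | stmt | then then; A2 -> stmt | stmt S A2 | stmt S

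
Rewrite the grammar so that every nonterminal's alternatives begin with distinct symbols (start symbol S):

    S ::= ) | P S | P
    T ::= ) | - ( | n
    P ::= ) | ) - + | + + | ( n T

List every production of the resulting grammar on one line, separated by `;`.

S ::= ) | P S'; T ::= ) | - ( | n; P ::= + + | ( n T | ) P'; S' ::= S | ε; P' ::= ε | - +

S has alternatives sharing prefix 'P': factor to S → P S' with S' → S | ε.
P has alternatives sharing prefix ')': factor to P → ) P' with P' → ε | - +.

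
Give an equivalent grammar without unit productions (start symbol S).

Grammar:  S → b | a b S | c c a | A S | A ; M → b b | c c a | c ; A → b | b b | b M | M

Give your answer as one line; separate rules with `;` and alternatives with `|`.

S → b | a b S | c c a | A S | b b | b M | c; M → b b | c c a | c; A → b | b b | b M | c c a | c

Unit pairs: A ⇒* {M}; S ⇒* {A, M}.
Replace each nonterminal's rules with the union of the non-unit rules of every nonterminal it unit-derives.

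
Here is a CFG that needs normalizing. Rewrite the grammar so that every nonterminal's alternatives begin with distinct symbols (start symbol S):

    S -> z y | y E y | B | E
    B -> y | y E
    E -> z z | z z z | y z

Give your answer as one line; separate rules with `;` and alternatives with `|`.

B has alternatives sharing prefix 'y': factor to B → y B' with B' → ε | E.
E has alternatives sharing prefix 'z z': factor to E → z z E' with E' → ε | z.

S -> z y | y E y | B | E; B -> y B'; E -> y z | z z E'; B' -> ε | E; E' -> ε | z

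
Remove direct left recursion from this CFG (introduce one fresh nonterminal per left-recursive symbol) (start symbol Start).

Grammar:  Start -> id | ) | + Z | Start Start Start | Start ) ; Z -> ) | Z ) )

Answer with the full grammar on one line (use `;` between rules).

Directly left-recursive nonterminals: Start, Z.
For Start: α = {Start Start, )}, β = {id, ), + Z}. Rewrite as Start → β Start1 and Start1 → α Start1 | ε.
For Z: α = {) )}, β = {)}. Rewrite as Z → β Z1 and Z1 → α Z1 | ε.

Start -> id Start1 | ) Start1 | + Z Start1; Z -> ) Z1; Start1 -> Start Start Start1 | ) Start1 | epsilon; Z1 -> ) ) Z1 | epsilon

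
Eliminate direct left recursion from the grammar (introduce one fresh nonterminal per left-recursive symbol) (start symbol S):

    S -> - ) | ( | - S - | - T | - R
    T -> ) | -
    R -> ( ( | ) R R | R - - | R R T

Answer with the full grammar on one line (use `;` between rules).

S -> - ) | ( | - S - | - T | - R; T -> ) | -; R -> ( ( R' | ) R R R'; R' -> - - R' | R T R' | ε

Left recursion appears on R.
For R: α = {- -, R T}, β = {( (, ) R R}. Rewrite as R → β R' and R' → α R' | ε.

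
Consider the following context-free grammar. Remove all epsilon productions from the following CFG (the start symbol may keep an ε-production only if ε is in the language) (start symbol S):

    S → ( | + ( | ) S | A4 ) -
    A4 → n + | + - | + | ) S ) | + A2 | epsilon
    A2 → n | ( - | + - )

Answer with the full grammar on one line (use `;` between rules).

S → ( | + ( | ) S | A4 ) - | ) -; A4 → n + | + - | + | ) S ) | + A2; A2 → n | ( - | + - )

Nullable nonterminals: {A4}.
ε ∉ L(G), so no ε-production is kept.
Add the nullable-subset variants: S → A4 ) - gives A4 ) - | ) -.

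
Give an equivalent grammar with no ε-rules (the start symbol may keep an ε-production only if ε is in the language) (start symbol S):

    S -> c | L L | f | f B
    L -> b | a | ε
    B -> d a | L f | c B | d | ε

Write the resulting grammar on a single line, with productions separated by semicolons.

S -> c | L L | L | f | f B | ε; L -> b | a; B -> d a | L f | f | c B | c | d

The nullable symbols are {B, L, S}.
ε ∈ L(G) since S is nullable, so keep S → ε.
For each production, add variants omitting each subset of nullable occurrences: S → L L gives L L | L. B → L f gives L f | f. B → c B gives c B | c.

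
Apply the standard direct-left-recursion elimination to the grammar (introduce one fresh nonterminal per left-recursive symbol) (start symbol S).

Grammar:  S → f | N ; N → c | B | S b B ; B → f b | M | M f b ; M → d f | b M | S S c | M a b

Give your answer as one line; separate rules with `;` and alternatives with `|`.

Directly left-recursive nonterminal: M.
For M: α = {a b}, β = {d f, b M, S S c}. Rewrite as M → β M' and M' → α M' | ε.

S → f | N; N → c | B | S b B; B → f b | M | M f b; M → d f M' | b M M' | S S c M'; M' → a b M' | ε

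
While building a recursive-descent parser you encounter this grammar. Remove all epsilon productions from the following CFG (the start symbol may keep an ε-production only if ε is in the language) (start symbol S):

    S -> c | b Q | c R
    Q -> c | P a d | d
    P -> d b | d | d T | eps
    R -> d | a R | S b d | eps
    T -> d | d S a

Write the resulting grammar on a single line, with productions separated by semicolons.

The nullable symbols are {P, R}.
ε ∉ L(G), so no ε-production is kept.
Expand every rule over subsets of its nullable positions: Q → P a d gives P a d | a d. R → a R gives a R | a.

S -> c | b Q | c R; Q -> c | P a d | a d | d; P -> d b | d | d T; R -> d | a R | a | S b d; T -> d | d S a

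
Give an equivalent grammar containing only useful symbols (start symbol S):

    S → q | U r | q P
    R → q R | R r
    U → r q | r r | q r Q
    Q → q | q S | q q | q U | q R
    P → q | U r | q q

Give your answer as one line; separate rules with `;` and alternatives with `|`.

Generating nonterminals: {P, Q, S, U}.
Reachable from S after that: {P, Q, S, U}.
Removed useless symbols: {R} and every production mentioning them.

S → q | U r | q P; U → r q | r r | q r Q; Q → q | q S | q q | q U; P → q | U r | q q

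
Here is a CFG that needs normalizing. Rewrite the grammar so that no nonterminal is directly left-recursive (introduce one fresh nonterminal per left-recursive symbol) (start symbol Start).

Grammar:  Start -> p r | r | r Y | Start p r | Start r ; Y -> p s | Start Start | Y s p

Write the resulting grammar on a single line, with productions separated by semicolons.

Start -> p r Start1 | r Start1 | r Y Start1; Y -> p s Y1 | Start Start Y1; Start1 -> p r Start1 | r Start1 | ε; Y1 -> s p Y1 | ε

Directly left-recursive nonterminals: Start, Y.
For Start: α = {p r, r}, β = {p r, r, r Y}. Rewrite as Start → β Start1 and Start1 → α Start1 | ε.
For Y: α = {s p}, β = {p s, Start Start}. Rewrite as Y → β Y1 and Y1 → α Y1 | ε.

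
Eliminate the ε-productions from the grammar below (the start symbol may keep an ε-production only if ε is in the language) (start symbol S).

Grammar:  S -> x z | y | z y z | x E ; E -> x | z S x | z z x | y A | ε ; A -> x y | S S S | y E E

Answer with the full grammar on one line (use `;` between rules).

The nullable symbols are {E}.
ε ∉ L(G), so no ε-production is kept.
For each production, add variants omitting each subset of nullable occurrences: S → x E gives x E | x. A → y E E gives y E E | y E | y.

S -> x z | y | z y z | x E | x; E -> x | z S x | z z x | y A; A -> x y | S S S | y E E | y E | y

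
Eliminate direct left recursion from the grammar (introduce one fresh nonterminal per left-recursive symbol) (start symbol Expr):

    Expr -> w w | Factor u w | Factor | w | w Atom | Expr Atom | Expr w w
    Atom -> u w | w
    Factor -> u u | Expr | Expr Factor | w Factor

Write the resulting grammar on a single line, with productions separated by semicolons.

Directly left-recursive nonterminal: Expr.
For Expr: α = {Atom, w w}, β = {w w, Factor u w, Factor, w, w Atom}. Rewrite as Expr → β Expr1 and Expr1 → α Expr1 | ε.

Expr -> w w Expr1 | Factor u w Expr1 | Factor Expr1 | w Expr1 | w Atom Expr1; Atom -> u w | w; Factor -> u u | Expr | Expr Factor | w Factor; Expr1 -> Atom Expr1 | w w Expr1 | eps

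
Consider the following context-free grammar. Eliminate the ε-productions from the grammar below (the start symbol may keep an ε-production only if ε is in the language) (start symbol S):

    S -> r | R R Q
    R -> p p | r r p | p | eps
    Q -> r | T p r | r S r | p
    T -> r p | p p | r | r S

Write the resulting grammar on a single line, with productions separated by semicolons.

S -> r | R R Q | R Q | Q; R -> p p | r r p | p; Q -> r | T p r | r S r | p; T -> r p | p p | r | r S

Nullable set = {R}.
ε ∉ L(G), so no ε-production is kept.
Expand every rule over subsets of its nullable positions: S → R R Q gives R R Q | R Q | Q.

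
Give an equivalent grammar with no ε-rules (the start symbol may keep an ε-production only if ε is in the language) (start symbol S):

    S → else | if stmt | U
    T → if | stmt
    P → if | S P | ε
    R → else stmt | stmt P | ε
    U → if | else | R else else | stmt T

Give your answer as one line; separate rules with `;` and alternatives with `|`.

Nullable nonterminals: {P, R}.
ε ∉ L(G), so no ε-production is kept.
Add the nullable-subset variants: P → S P gives S P | S. R → stmt P gives stmt P | stmt. U → R else else gives R else else | else else.

S → else | if stmt | U; T → if | stmt; P → if | S P | S; R → else stmt | stmt P | stmt; U → if | else | R else else | else else | stmt T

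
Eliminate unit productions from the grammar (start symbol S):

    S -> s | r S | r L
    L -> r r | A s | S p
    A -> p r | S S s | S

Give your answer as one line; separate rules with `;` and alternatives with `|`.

S -> s | r S | r L; L -> r r | A s | S p; A -> s | r S | r L | p r | S S s

Unit pairs: A ⇒* {S}.
For each unit pair (A, B), copy every non-unit production of B to A, then drop all unit productions.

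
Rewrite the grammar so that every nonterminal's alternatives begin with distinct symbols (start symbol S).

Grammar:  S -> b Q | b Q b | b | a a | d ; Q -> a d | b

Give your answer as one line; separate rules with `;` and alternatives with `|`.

S has alternatives sharing prefix 'b': factor to S → b S' with S' → Q | Q b | ε.
S' has alternatives sharing prefix 'Q': factor to S' → Q S'' with S'' → ε | b.

S -> a a | d | b S'; Q -> a d | b; S' -> eps | Q S''; S'' -> eps | b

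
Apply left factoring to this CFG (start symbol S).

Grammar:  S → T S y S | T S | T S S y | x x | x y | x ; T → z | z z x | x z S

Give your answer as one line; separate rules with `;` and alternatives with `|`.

S → T S S' | x S''; T → x z S | z T'; S' → y S | ε | S y; S'' → x | y | ε; T' → ε | z x

S has alternatives sharing prefix 'T S': factor to S → T S S' with S' → y S | ε | S y.
S has alternatives sharing prefix 'x': factor to S → x S'' with S'' → x | y | ε.
T has alternatives sharing prefix 'z': factor to T → z T' with T' → ε | z x.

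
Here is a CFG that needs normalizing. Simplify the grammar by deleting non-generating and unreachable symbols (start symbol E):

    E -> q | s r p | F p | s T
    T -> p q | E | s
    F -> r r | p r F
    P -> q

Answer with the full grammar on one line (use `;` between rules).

E -> q | s r p | F p | s T; T -> p q | E | s; F -> r r | p r F

Generating nonterminals: {E, F, P, T}.
Reachable from E after that: {E, F, T}.
Removed useless symbols: {P} and every production mentioning them.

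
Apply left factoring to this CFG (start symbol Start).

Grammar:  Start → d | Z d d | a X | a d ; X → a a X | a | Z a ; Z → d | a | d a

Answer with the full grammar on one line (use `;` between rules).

Start has alternatives sharing prefix 'a': factor to Start → a Start1 with Start1 → X | d.
X has alternatives sharing prefix 'a': factor to X → a X1 with X1 → a X | ε.
Z has alternatives sharing prefix 'd': factor to Z → d Z1 with Z1 → ε | a.

Start → d | Z d d | a Start1; X → Z a | a X1; Z → a | d Z1; Start1 → X | d; X1 → a X | epsilon; Z1 → epsilon | a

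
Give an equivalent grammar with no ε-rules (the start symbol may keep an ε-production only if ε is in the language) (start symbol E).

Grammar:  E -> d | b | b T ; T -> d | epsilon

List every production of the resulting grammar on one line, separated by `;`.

E -> d | b | b T; T -> d

Nullable nonterminals: {T}.
ε ∉ L(G), so no ε-production is kept.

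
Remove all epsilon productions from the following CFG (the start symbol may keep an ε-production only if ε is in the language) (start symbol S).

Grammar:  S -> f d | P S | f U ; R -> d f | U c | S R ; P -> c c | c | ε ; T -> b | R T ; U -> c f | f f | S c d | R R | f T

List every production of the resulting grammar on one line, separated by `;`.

S -> f d | P S | f U; R -> d f | U c | S R; P -> c c | c; T -> b | R T; U -> c f | f f | S c d | R R | f T

Nullable nonterminals: {P}.
ε ∉ L(G), so no ε-production is kept.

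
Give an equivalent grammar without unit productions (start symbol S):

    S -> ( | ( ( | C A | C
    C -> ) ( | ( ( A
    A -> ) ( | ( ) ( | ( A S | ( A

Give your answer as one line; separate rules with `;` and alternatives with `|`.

Unit pairs: S ⇒* {C}.
For each unit pair (A, B), copy every non-unit production of B to A, then drop all unit productions.

S -> ) ( | ( ( A | ( | ( ( | C A; C -> ) ( | ( ( A; A -> ) ( | ( ) ( | ( A S | ( A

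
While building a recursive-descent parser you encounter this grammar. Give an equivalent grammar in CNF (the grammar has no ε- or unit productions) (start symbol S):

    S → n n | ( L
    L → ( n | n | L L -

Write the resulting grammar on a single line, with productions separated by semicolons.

S → X1 X1 | X2 L; L → X2 X1 | n | L Y1; X1 → n; X2 → (; X3 → -; Y1 → L X3

Introduce a nonterminal for each terminal appearing in a rule of length ≥ 2: X1 → n, X2 → (, X3 → -.
Binarize each right-hand side of length ≥ 3 by chaining fresh nonterminals (Y1, Y2, …): affected rules were L → L L X3.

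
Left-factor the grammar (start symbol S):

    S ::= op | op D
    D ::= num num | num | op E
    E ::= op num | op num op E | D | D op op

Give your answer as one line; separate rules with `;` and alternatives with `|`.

S has alternatives sharing prefix 'op': factor to S → op S' with S' → ε | D.
D has alternatives sharing prefix 'num': factor to D → num D' with D' → num | ε.
E has alternatives sharing prefix 'op num': factor to E → op num E' with E' → ε | op E.
E has alternatives sharing prefix 'D': factor to E → D E'' with E'' → ε | op op.

S ::= op S'; D ::= op E | num D'; E ::= op num E' | D E''; S' ::= eps | D; D' ::= num | eps; E' ::= eps | op E; E'' ::= eps | op op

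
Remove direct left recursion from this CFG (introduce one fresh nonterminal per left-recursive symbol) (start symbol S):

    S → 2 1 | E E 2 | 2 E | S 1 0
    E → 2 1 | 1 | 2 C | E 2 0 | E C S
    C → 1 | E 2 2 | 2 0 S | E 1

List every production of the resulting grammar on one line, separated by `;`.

S → 2 1 S' | E E 2 S' | 2 E S'; E → 2 1 E' | 1 E' | 2 C E'; C → 1 | E 2 2 | 2 0 S | E 1; S' → 1 0 S' | ε; E' → 2 0 E' | C S E' | ε

Directly left-recursive nonterminals: S, E.
For S: α = {1 0}, β = {2 1, E E 2, 2 E}. Rewrite as S → β S' and S' → α S' | ε.
For E: α = {2 0, C S}, β = {2 1, 1, 2 C}. Rewrite as E → β E' and E' → α E' | ε.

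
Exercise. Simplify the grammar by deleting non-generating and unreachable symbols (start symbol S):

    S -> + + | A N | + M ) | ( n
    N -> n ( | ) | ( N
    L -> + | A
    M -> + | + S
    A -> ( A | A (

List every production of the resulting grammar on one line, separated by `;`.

Generating nonterminals: {L, M, N, S}.
Reachable from S after that: {M, S}.
Removed useless symbols: {A, L, N} and every production mentioning them.

S -> + + | + M ) | ( n; M -> + | + S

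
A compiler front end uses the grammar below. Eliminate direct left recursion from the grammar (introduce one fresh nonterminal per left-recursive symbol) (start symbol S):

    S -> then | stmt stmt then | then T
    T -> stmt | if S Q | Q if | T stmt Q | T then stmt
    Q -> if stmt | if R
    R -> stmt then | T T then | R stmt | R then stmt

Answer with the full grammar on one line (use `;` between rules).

T, R are directly left-recursive.
For T: α = {stmt Q, then stmt}, β = {stmt, if S Q, Q if}. Rewrite as T → β T' and T' → α T' | ε.
For R: α = {stmt, then stmt}, β = {stmt then, T T then}. Rewrite as R → β R' and R' → α R' | ε.

S -> then | stmt stmt then | then T; T -> stmt T' | if S Q T' | Q if T'; Q -> if stmt | if R; R -> stmt then R' | T T then R'; T' -> stmt Q T' | then stmt T' | ε; R' -> stmt R' | then stmt R' | ε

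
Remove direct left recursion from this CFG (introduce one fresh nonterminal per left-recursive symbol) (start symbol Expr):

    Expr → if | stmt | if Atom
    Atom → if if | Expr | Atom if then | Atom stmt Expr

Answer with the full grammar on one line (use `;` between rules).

Expr → if | stmt | if Atom; Atom → if if Atom1 | Expr Atom1; Atom1 → if then Atom1 | stmt Expr Atom1 | ε

Atom is directly left-recursive.
For Atom: α = {if then, stmt Expr}, β = {if if, Expr}. Rewrite as Atom → β Atom1 and Atom1 → α Atom1 | ε.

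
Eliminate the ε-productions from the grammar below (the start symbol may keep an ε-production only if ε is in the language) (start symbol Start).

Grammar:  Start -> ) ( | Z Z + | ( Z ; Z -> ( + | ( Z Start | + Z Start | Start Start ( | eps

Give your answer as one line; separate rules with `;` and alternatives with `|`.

The nullable symbols are {Z}.
ε ∉ L(G), so no ε-production is kept.
Add the nullable-subset variants: Start → Z Z + gives Z Z + | Z + | +. Start → ( Z gives ( Z | (. Z → ( Z Start gives ( Z Start | ( Start. Z → + Z Start gives + Z Start | + Start.

Start -> ) ( | Z Z + | Z + | + | ( Z | (; Z -> ( + | ( Z Start | ( Start | + Z Start | + Start | Start Start (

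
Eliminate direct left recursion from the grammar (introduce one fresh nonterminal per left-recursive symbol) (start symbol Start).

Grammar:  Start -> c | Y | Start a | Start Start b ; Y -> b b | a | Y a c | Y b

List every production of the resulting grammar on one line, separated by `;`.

Left recursion appears on Start, Y.
For Start: α = {a, Start b}, β = {c, Y}. Rewrite as Start → β Start1 and Start1 → α Start1 | ε.
For Y: α = {a c, b}, β = {b b, a}. Rewrite as Y → β Y1 and Y1 → α Y1 | ε.

Start -> c Start1 | Y Start1; Y -> b b Y1 | a Y1; Start1 -> a Start1 | Start b Start1 | ε; Y1 -> a c Y1 | b Y1 | ε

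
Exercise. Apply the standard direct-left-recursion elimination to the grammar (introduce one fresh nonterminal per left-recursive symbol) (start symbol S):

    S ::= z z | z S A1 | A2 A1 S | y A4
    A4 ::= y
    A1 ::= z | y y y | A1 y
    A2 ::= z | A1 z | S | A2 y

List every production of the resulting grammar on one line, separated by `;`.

S ::= z z | z S A1 | A2 A1 S | y A4; A4 ::= y; A1 ::= z A1' | y y y A1'; A2 ::= z A2' | A1 z A2' | S A2'; A1' ::= y A1' | ε; A2' ::= y A2' | ε

Left recursion appears on A1, A2.
For A1: α = {y}, β = {z, y y y}. Rewrite as A1 → β A1' and A1' → α A1' | ε.
For A2: α = {y}, β = {z, A1 z, S}. Rewrite as A2 → β A2' and A2' → α A2' | ε.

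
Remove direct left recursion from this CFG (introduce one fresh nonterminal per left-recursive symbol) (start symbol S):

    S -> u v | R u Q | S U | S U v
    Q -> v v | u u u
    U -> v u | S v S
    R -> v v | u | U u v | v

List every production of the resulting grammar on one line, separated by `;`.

S -> u v S' | R u Q S'; Q -> v v | u u u; U -> v u | S v S; R -> v v | u | U u v | v; S' -> U S' | U v S' | ε

Left recursion appears on S.
For S: α = {U, U v}, β = {u v, R u Q}. Rewrite as S → β S' and S' → α S' | ε.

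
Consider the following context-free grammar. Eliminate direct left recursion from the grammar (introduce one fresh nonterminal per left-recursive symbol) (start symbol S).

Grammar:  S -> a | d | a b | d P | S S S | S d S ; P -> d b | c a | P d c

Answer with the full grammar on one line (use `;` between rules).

S -> a S' | d S' | a b S' | d P S'; P -> d b P' | c a P'; S' -> S S S' | d S S' | epsilon; P' -> d c P' | epsilon

Directly left-recursive nonterminals: S, P.
For S: α = {S S, d S}, β = {a, d, a b, d P}. Rewrite as S → β S' and S' → α S' | ε.
For P: α = {d c}, β = {d b, c a}. Rewrite as P → β P' and P' → α P' | ε.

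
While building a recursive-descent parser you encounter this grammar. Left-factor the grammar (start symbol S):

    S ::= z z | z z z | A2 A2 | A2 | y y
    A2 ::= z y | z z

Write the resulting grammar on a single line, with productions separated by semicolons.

S ::= y y | z z S' | A2 S''; A2 ::= z A2'; S' ::= epsilon | z; S'' ::= A2 | epsilon; A2' ::= y | z

S has alternatives sharing prefix 'z z': factor to S → z z S' with S' → ε | z.
S has alternatives sharing prefix 'A2': factor to S → A2 S'' with S'' → A2 | ε.
A2 has alternatives sharing prefix 'z': factor to A2 → z A2' with A2' → y | z.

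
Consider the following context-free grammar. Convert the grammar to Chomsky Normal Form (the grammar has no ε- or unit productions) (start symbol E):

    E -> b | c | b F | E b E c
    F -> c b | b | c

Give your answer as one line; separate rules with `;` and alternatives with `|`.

E -> b | c | X1 F | E Y1; F -> X2 X1 | b | c; X1 -> b; X2 -> c; Y1 -> X1 Y2; Y2 -> E X2

Introduce a nonterminal for each terminal appearing in a rule of length ≥ 2: X1 → b, X2 → c.
Binarize each right-hand side of length ≥ 3 by chaining fresh nonterminals (Y1, Y2, …): affected rules were E → E X1 E X2.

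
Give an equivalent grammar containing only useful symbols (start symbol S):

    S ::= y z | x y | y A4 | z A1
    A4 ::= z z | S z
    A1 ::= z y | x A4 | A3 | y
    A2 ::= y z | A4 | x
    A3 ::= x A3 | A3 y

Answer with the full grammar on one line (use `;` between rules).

Generating nonterminals: {A1, A2, A4, S}.
Reachable from S after that: {A1, A4, S}.
Removed useless symbols: {A2, A3} and every production mentioning them.

S ::= y z | x y | y A4 | z A1; A4 ::= z z | S z; A1 ::= z y | x A4 | y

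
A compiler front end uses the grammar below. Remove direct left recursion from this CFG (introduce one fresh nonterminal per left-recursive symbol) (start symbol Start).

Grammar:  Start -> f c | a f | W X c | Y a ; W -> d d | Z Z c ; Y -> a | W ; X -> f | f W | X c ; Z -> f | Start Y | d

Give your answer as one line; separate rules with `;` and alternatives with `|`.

Start -> f c | a f | W X c | Y a; W -> d d | Z Z c; Y -> a | W; X -> f X1 | f W X1; Z -> f | Start Y | d; X1 -> c X1 | ε

Directly left-recursive nonterminal: X.
For X: α = {c}, β = {f, f W}. Rewrite as X → β X1 and X1 → α X1 | ε.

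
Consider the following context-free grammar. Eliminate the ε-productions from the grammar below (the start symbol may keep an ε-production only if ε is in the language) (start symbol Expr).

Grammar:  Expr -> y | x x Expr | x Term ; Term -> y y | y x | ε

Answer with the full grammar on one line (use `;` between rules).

Expr -> y | x x Expr | x Term | x; Term -> y y | y x

Nullable nonterminals: {Term}.
ε ∉ L(G), so no ε-production is kept.
Add the nullable-subset variants: Expr → x Term gives x Term | x.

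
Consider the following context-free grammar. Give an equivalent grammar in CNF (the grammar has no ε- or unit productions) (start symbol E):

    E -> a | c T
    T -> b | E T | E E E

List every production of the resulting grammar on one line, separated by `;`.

E -> a | X1 T; T -> b | E T | E Y1; X1 -> c; Y1 -> E E

Introduce a nonterminal for each terminal appearing in a rule of length ≥ 2: X1 → c.
Binarize each right-hand side of length ≥ 3 by chaining fresh nonterminals (Y1, Y2, …): affected rules were T → E E E.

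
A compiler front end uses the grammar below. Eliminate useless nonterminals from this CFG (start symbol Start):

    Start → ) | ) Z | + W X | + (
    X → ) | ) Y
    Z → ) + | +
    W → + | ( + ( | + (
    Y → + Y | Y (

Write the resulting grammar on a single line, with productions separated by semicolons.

Generating nonterminals: {Start, W, X, Z}.
Reachable from Start after that: {Start, W, X, Z}.
Removed useless symbols: {Y} and every production mentioning them.

Start → ) | ) Z | + W X | + (; X → ); Z → ) + | +; W → + | ( + ( | + (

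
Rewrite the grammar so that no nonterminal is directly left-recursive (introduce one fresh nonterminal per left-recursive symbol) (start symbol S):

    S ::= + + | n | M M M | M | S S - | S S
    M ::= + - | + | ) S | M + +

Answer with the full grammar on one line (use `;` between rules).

Directly left-recursive nonterminals: S, M.
For S: α = {S -, S}, β = {+ +, n, M M M, M}. Rewrite as S → β S' and S' → α S' | ε.
For M: α = {+ +}, β = {+ -, +, ) S}. Rewrite as M → β M' and M' → α M' | ε.

S ::= + + S' | n S' | M M M S' | M S'; M ::= + - M' | + M' | ) S M'; S' ::= S - S' | S S' | epsilon; M' ::= + + M' | epsilon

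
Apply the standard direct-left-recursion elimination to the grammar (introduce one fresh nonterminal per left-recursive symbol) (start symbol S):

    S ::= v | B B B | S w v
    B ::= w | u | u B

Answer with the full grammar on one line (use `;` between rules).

S ::= v S' | B B B S'; B ::= w | u | u B; S' ::= w v S' | ε

Left recursion appears on S.
For S: α = {w v}, β = {v, B B B}. Rewrite as S → β S' and S' → α S' | ε.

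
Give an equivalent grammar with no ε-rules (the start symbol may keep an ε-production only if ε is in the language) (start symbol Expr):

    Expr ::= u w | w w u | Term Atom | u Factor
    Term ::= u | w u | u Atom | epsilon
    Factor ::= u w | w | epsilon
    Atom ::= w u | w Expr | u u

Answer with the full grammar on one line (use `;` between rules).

Expr ::= u w | w w u | Term Atom | Atom | u Factor | u; Term ::= u | w u | u Atom; Factor ::= u w | w; Atom ::= w u | w Expr | u u

The nullable symbols are {Factor, Term}.
ε ∉ L(G), so no ε-production is kept.
For each production, add variants omitting each subset of nullable occurrences: Expr → Term Atom gives Term Atom | Atom. Expr → u Factor gives u Factor | u.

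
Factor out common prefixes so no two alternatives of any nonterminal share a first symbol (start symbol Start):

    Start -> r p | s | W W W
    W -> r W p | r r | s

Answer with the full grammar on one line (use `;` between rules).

Start -> r p | s | W W W; W -> s | r W1; W1 -> W p | r

W has alternatives sharing prefix 'r': factor to W → r W1 with W1 → W p | r.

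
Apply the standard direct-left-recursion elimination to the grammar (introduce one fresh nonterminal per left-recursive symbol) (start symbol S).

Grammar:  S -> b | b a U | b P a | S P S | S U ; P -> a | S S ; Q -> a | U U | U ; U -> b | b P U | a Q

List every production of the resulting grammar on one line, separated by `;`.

S is directly left-recursive.
For S: α = {P S, U}, β = {b, b a U, b P a}. Rewrite as S → β S' and S' → α S' | ε.

S -> b S' | b a U S' | b P a S'; P -> a | S S; Q -> a | U U | U; U -> b | b P U | a Q; S' -> P S S' | U S' | epsilon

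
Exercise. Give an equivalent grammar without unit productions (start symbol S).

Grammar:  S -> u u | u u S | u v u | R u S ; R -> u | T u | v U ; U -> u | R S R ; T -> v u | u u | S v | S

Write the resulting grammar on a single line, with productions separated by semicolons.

S -> u u | u u S | u v u | R u S; R -> u | T u | v U; U -> u | R S R; T -> u u | u u S | u v u | R u S | v u | S v

Unit pairs: T ⇒* {S}.
For every A with A ⇒* B via unit rules, add B's non-unit alternatives to A; then delete every rule of the form X → Y.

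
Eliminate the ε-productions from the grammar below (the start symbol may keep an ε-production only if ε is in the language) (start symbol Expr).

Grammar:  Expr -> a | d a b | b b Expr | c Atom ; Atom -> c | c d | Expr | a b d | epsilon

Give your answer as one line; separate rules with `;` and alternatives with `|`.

Expr -> a | d a b | b b Expr | c Atom | c; Atom -> c | c d | Expr | a b d

Nullable nonterminals: {Atom}.
ε ∉ L(G), so no ε-production is kept.
Expand every rule over subsets of its nullable positions: Expr → c Atom gives c Atom | c.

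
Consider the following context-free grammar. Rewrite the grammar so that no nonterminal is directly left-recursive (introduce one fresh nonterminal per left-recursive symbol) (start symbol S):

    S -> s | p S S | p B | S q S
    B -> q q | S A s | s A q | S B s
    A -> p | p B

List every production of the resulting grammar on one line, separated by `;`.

Left recursion appears on S.
For S: α = {q S}, β = {s, p S S, p B}. Rewrite as S → β S' and S' → α S' | ε.

S -> s S' | p S S S' | p B S'; B -> q q | S A s | s A q | S B s; A -> p | p B; S' -> q S S' | ε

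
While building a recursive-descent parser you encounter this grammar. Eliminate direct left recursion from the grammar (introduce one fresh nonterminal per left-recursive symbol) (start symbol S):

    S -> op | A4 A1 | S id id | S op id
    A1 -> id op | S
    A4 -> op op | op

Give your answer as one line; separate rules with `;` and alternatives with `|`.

S -> op S' | A4 A1 S'; A1 -> id op | S; A4 -> op op | op; S' -> id id S' | op id S' | ε

Left recursion appears on S.
For S: α = {id id, op id}, β = {op, A4 A1}. Rewrite as S → β S' and S' → α S' | ε.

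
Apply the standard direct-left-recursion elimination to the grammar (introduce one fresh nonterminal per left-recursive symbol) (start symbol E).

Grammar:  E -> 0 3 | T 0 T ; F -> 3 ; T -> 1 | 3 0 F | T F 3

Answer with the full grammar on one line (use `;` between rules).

Directly left-recursive nonterminal: T.
For T: α = {F 3}, β = {1, 3 0 F}. Rewrite as T → β T' and T' → α T' | ε.

E -> 0 3 | T 0 T; F -> 3; T -> 1 T' | 3 0 F T'; T' -> F 3 T' | epsilon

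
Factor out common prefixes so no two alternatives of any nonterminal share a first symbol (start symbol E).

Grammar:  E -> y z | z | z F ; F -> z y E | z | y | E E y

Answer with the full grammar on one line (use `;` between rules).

E has alternatives sharing prefix 'z': factor to E → z E' with E' → ε | F.
F has alternatives sharing prefix 'z': factor to F → z F' with F' → y E | ε.

E -> y z | z E'; F -> y | E E y | z F'; E' -> eps | F; F' -> y E | eps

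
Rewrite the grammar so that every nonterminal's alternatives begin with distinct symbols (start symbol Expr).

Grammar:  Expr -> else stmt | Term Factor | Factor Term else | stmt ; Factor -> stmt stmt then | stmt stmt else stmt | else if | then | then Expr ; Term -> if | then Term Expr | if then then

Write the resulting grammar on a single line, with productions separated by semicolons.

Factor has alternatives sharing prefix 'stmt stmt': factor to Factor → stmt stmt Factor1 with Factor1 → then | else stmt.
Factor has alternatives sharing prefix 'then': factor to Factor → then Factor2 with Factor2 → ε | Expr.
Term has alternatives sharing prefix 'if': factor to Term → if Term1 with Term1 → ε | then then.

Expr -> else stmt | Term Factor | Factor Term else | stmt; Factor -> else if | stmt stmt Factor1 | then Factor2; Term -> then Term Expr | if Term1; Factor1 -> then | else stmt; Factor2 -> ε | Expr; Term1 -> ε | then then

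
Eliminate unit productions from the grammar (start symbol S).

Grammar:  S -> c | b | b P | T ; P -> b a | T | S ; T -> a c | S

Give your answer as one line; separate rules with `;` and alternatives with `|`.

S -> c | b | b P | a c; P -> c | b | b P | b a | a c; T -> c | b | b P | a c

Unit pairs: P ⇒* {S, T}; S ⇒* {T}; T ⇒* {S}.
For each unit pair (A, B), copy every non-unit production of B to A, then drop all unit productions.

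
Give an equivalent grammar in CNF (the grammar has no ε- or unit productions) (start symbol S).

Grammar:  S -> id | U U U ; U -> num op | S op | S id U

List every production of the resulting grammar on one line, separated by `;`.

S -> id | U Y1; U -> X1 X2 | S X2 | S Y2; X1 -> num; X2 -> op; X3 -> id; Y1 -> U U; Y2 -> X3 U

Introduce a nonterminal for each terminal appearing in a rule of length ≥ 2: X1 → num, X2 → op, X3 → id.
Binarize each right-hand side of length ≥ 3 by chaining fresh nonterminals (Y1, Y2, …): affected rules were S → U U U; U → S X3 U.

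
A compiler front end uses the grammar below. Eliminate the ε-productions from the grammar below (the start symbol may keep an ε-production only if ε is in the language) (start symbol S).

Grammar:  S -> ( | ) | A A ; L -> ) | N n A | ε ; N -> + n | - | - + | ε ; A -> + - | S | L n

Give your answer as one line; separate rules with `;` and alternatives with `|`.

S -> ( | ) | A A; L -> ) | N n A | n A; N -> + n | - | - +; A -> + - | S | L n | n

The nullable symbols are {L, N}.
ε ∉ L(G), so no ε-production is kept.
Add the nullable-subset variants: L → N n A gives N n A | n A. A → L n gives L n | n.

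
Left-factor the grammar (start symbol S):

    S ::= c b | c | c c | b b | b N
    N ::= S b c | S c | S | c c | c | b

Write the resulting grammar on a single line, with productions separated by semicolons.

S ::= c S' | b S''; N ::= b | S N' | c N''; S' ::= b | eps | c; S'' ::= b | N; N' ::= b c | c | eps; N'' ::= c | eps

S has alternatives sharing prefix 'c': factor to S → c S' with S' → b | ε | c.
S has alternatives sharing prefix 'b': factor to S → b S'' with S'' → b | N.
N has alternatives sharing prefix 'S': factor to N → S N' with N' → b c | c | ε.
N has alternatives sharing prefix 'c': factor to N → c N'' with N'' → c | ε.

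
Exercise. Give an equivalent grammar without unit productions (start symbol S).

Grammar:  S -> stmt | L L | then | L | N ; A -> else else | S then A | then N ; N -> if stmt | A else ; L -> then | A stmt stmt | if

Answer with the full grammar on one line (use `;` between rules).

S -> then | A stmt stmt | if | stmt | L L | if stmt | A else; A -> else else | S then A | then N; N -> if stmt | A else; L -> then | A stmt stmt | if

Unit pairs: S ⇒* {L, N}.
Replace each nonterminal's rules with the union of the non-unit rules of every nonterminal it unit-derives.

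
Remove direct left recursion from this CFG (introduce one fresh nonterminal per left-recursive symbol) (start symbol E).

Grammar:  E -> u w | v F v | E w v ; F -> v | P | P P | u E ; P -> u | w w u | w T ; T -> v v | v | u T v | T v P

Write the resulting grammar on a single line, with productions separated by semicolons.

Left recursion appears on E, T.
For E: α = {w v}, β = {u w, v F v}. Rewrite as E → β E' and E' → α E' | ε.
For T: α = {v P}, β = {v v, v, u T v}. Rewrite as T → β T' and T' → α T' | ε.

E -> u w E' | v F v E'; F -> v | P | P P | u E; P -> u | w w u | w T; T -> v v T' | v T' | u T v T'; E' -> w v E' | ε; T' -> v P T' | ε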